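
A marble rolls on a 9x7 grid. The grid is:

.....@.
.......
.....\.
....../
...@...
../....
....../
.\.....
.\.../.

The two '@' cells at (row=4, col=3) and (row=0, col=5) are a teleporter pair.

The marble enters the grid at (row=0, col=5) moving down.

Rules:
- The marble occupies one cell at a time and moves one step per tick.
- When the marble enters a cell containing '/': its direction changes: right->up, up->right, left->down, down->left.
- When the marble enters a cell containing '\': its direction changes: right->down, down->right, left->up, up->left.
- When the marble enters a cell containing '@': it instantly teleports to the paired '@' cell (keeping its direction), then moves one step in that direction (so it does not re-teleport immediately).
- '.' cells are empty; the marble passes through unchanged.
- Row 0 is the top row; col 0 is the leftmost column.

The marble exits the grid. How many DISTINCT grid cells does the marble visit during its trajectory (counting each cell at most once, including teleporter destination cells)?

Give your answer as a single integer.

Answer: 6

Derivation:
Step 1: enter (0,5), '@' teleport (0,5)->(4,3), also enter (4,3), move down to (5,3)
Step 2: enter (5,3), '.' pass, move down to (6,3)
Step 3: enter (6,3), '.' pass, move down to (7,3)
Step 4: enter (7,3), '.' pass, move down to (8,3)
Step 5: enter (8,3), '.' pass, move down to (9,3)
Step 6: at (9,3) — EXIT via bottom edge, pos 3
Distinct cells visited: 6 (path length 6)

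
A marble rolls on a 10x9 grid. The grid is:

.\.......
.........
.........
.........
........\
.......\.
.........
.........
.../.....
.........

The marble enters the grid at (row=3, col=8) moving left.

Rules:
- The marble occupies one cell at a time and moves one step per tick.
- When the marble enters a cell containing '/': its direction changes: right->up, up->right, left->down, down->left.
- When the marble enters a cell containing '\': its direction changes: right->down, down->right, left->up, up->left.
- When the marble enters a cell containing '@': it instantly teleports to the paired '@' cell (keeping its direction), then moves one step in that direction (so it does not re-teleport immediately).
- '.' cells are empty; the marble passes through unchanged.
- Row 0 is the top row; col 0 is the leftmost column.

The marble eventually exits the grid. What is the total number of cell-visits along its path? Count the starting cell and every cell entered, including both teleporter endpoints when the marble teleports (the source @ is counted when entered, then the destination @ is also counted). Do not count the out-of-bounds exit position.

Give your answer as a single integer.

Answer: 9

Derivation:
Step 1: enter (3,8), '.' pass, move left to (3,7)
Step 2: enter (3,7), '.' pass, move left to (3,6)
Step 3: enter (3,6), '.' pass, move left to (3,5)
Step 4: enter (3,5), '.' pass, move left to (3,4)
Step 5: enter (3,4), '.' pass, move left to (3,3)
Step 6: enter (3,3), '.' pass, move left to (3,2)
Step 7: enter (3,2), '.' pass, move left to (3,1)
Step 8: enter (3,1), '.' pass, move left to (3,0)
Step 9: enter (3,0), '.' pass, move left to (3,-1)
Step 10: at (3,-1) — EXIT via left edge, pos 3
Path length (cell visits): 9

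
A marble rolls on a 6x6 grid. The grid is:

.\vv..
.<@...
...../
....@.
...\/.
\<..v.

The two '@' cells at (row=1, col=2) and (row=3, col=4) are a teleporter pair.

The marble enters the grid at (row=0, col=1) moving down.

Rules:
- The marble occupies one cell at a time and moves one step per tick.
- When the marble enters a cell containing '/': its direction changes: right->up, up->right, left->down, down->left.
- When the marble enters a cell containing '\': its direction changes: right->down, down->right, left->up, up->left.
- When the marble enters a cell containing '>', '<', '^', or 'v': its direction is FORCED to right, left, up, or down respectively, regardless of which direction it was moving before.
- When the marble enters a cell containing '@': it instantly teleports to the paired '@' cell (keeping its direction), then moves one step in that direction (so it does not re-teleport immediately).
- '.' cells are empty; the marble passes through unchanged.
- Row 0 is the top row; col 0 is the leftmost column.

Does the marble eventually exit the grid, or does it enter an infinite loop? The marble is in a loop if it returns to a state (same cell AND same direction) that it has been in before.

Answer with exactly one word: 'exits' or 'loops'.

Step 1: enter (0,1), '\' deflects down->right, move right to (0,2)
Step 2: enter (0,2), 'v' forces right->down, move down to (1,2)
Step 3: enter (1,2), '@' teleport (1,2)->(3,4), also enter (3,4), move down to (4,4)
Step 4: enter (4,4), '/' deflects down->left, move left to (4,3)
Step 5: enter (4,3), '\' deflects left->up, move up to (3,3)
Step 6: enter (3,3), '.' pass, move up to (2,3)
Step 7: enter (2,3), '.' pass, move up to (1,3)
Step 8: enter (1,3), '.' pass, move up to (0,3)
Step 9: enter (0,3), 'v' forces up->down, move down to (1,3)
Step 10: enter (1,3), '.' pass, move down to (2,3)
Step 11: enter (2,3), '.' pass, move down to (3,3)
Step 12: enter (3,3), '.' pass, move down to (4,3)
Step 13: enter (4,3), '\' deflects down->right, move right to (4,4)
Step 14: enter (4,4), '/' deflects right->up, move up to (3,4)
Step 15: enter (3,4), '@' teleport (3,4)->(1,2), also enter (1,2), move up to (0,2)
Step 16: enter (0,2), 'v' forces up->down, move down to (1,2)
Step 17: at (1,2) dir=down — LOOP DETECTED (seen before)

Answer: loops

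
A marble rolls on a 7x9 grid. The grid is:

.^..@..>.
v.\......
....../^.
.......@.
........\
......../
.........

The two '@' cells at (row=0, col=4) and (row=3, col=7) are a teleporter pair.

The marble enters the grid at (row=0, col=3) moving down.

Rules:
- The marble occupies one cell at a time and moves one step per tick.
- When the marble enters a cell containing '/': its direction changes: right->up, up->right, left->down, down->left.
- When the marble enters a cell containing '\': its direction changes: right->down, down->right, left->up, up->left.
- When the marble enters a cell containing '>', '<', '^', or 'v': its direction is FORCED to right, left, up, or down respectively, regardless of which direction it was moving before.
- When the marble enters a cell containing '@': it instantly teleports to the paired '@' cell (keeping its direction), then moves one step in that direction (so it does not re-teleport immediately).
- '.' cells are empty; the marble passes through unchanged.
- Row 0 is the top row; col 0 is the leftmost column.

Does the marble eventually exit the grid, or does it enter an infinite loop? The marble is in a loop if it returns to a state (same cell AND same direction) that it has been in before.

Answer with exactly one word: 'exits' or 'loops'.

Answer: exits

Derivation:
Step 1: enter (0,3), '.' pass, move down to (1,3)
Step 2: enter (1,3), '.' pass, move down to (2,3)
Step 3: enter (2,3), '.' pass, move down to (3,3)
Step 4: enter (3,3), '.' pass, move down to (4,3)
Step 5: enter (4,3), '.' pass, move down to (5,3)
Step 6: enter (5,3), '.' pass, move down to (6,3)
Step 7: enter (6,3), '.' pass, move down to (7,3)
Step 8: at (7,3) — EXIT via bottom edge, pos 3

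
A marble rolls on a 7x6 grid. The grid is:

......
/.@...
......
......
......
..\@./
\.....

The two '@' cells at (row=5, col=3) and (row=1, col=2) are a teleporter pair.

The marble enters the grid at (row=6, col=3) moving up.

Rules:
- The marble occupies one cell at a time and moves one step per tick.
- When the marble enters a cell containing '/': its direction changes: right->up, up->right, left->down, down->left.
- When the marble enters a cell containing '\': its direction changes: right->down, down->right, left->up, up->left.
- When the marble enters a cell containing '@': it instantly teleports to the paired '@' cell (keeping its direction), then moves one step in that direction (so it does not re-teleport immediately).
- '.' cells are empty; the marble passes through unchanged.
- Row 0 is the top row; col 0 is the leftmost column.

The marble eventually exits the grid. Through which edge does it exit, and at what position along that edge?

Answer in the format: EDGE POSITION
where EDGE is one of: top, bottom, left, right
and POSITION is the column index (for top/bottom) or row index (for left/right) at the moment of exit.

Step 1: enter (6,3), '.' pass, move up to (5,3)
Step 2: enter (5,3), '@' teleport (5,3)->(1,2), also enter (1,2), move up to (0,2)
Step 3: enter (0,2), '.' pass, move up to (-1,2)
Step 4: at (-1,2) — EXIT via top edge, pos 2

Answer: top 2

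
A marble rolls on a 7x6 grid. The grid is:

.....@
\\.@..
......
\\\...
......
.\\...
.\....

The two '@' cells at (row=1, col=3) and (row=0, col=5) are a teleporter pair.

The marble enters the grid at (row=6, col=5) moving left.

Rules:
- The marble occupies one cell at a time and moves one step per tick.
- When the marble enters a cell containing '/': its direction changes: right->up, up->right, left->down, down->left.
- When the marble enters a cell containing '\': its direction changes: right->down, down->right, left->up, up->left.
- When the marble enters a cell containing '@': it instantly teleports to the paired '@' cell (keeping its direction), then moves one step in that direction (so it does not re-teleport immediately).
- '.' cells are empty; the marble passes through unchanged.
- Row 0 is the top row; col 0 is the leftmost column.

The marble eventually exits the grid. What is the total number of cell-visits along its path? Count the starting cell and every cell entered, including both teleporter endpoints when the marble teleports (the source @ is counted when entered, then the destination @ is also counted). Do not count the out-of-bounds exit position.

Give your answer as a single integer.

Step 1: enter (6,5), '.' pass, move left to (6,4)
Step 2: enter (6,4), '.' pass, move left to (6,3)
Step 3: enter (6,3), '.' pass, move left to (6,2)
Step 4: enter (6,2), '.' pass, move left to (6,1)
Step 5: enter (6,1), '\' deflects left->up, move up to (5,1)
Step 6: enter (5,1), '\' deflects up->left, move left to (5,0)
Step 7: enter (5,0), '.' pass, move left to (5,-1)
Step 8: at (5,-1) — EXIT via left edge, pos 5
Path length (cell visits): 7

Answer: 7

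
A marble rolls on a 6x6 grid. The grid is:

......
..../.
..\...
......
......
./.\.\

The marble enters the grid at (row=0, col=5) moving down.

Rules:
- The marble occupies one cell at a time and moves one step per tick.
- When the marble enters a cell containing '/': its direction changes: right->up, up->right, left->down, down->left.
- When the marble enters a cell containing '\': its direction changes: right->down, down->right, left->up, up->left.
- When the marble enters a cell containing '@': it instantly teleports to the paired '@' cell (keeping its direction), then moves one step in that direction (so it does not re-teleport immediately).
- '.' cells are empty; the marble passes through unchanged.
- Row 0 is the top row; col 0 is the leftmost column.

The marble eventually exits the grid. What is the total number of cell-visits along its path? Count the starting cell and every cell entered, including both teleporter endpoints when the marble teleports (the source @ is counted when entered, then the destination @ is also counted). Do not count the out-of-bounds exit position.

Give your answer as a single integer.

Step 1: enter (0,5), '.' pass, move down to (1,5)
Step 2: enter (1,5), '.' pass, move down to (2,5)
Step 3: enter (2,5), '.' pass, move down to (3,5)
Step 4: enter (3,5), '.' pass, move down to (4,5)
Step 5: enter (4,5), '.' pass, move down to (5,5)
Step 6: enter (5,5), '\' deflects down->right, move right to (5,6)
Step 7: at (5,6) — EXIT via right edge, pos 5
Path length (cell visits): 6

Answer: 6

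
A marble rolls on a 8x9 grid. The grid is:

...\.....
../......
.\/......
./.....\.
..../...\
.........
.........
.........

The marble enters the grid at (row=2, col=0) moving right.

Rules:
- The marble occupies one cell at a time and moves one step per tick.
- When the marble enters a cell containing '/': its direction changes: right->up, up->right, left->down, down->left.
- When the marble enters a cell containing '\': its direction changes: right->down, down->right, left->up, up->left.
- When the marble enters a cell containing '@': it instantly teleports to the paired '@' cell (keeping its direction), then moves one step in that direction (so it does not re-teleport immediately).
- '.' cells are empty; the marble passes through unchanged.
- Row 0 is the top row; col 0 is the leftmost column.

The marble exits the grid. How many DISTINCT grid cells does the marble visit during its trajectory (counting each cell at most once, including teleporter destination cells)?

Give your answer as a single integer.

Answer: 4

Derivation:
Step 1: enter (2,0), '.' pass, move right to (2,1)
Step 2: enter (2,1), '\' deflects right->down, move down to (3,1)
Step 3: enter (3,1), '/' deflects down->left, move left to (3,0)
Step 4: enter (3,0), '.' pass, move left to (3,-1)
Step 5: at (3,-1) — EXIT via left edge, pos 3
Distinct cells visited: 4 (path length 4)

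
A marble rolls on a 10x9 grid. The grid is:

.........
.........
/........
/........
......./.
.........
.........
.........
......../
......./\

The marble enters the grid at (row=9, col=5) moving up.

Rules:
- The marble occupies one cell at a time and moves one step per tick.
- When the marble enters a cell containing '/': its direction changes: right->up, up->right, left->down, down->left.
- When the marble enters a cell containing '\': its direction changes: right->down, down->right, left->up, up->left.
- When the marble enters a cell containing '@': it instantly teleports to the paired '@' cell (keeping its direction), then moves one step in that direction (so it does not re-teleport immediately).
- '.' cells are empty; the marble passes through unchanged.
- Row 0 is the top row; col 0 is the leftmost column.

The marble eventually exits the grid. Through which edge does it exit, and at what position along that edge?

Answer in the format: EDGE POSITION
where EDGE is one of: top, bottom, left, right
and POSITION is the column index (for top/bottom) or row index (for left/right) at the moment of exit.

Step 1: enter (9,5), '.' pass, move up to (8,5)
Step 2: enter (8,5), '.' pass, move up to (7,5)
Step 3: enter (7,5), '.' pass, move up to (6,5)
Step 4: enter (6,5), '.' pass, move up to (5,5)
Step 5: enter (5,5), '.' pass, move up to (4,5)
Step 6: enter (4,5), '.' pass, move up to (3,5)
Step 7: enter (3,5), '.' pass, move up to (2,5)
Step 8: enter (2,5), '.' pass, move up to (1,5)
Step 9: enter (1,5), '.' pass, move up to (0,5)
Step 10: enter (0,5), '.' pass, move up to (-1,5)
Step 11: at (-1,5) — EXIT via top edge, pos 5

Answer: top 5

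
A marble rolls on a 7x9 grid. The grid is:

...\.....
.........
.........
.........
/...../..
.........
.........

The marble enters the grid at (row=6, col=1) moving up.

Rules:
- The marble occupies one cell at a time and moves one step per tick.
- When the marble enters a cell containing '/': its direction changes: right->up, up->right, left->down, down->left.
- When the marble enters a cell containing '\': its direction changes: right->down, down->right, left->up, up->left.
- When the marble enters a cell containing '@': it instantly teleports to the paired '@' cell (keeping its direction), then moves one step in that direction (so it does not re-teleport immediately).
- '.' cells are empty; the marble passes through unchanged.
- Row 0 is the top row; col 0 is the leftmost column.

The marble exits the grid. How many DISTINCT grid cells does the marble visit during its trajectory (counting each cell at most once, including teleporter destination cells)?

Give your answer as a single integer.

Answer: 7

Derivation:
Step 1: enter (6,1), '.' pass, move up to (5,1)
Step 2: enter (5,1), '.' pass, move up to (4,1)
Step 3: enter (4,1), '.' pass, move up to (3,1)
Step 4: enter (3,1), '.' pass, move up to (2,1)
Step 5: enter (2,1), '.' pass, move up to (1,1)
Step 6: enter (1,1), '.' pass, move up to (0,1)
Step 7: enter (0,1), '.' pass, move up to (-1,1)
Step 8: at (-1,1) — EXIT via top edge, pos 1
Distinct cells visited: 7 (path length 7)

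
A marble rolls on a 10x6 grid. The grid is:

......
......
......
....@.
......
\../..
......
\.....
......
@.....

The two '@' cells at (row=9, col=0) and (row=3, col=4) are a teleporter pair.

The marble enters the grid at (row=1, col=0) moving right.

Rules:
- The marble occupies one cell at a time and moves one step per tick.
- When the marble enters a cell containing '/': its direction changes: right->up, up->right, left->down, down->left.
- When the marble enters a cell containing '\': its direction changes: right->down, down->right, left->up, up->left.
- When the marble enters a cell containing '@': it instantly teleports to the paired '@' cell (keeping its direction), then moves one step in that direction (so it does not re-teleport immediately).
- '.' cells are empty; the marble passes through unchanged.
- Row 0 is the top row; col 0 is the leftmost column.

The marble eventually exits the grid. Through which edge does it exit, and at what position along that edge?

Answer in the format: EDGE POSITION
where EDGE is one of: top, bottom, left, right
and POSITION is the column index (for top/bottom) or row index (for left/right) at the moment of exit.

Answer: right 1

Derivation:
Step 1: enter (1,0), '.' pass, move right to (1,1)
Step 2: enter (1,1), '.' pass, move right to (1,2)
Step 3: enter (1,2), '.' pass, move right to (1,3)
Step 4: enter (1,3), '.' pass, move right to (1,4)
Step 5: enter (1,4), '.' pass, move right to (1,5)
Step 6: enter (1,5), '.' pass, move right to (1,6)
Step 7: at (1,6) — EXIT via right edge, pos 1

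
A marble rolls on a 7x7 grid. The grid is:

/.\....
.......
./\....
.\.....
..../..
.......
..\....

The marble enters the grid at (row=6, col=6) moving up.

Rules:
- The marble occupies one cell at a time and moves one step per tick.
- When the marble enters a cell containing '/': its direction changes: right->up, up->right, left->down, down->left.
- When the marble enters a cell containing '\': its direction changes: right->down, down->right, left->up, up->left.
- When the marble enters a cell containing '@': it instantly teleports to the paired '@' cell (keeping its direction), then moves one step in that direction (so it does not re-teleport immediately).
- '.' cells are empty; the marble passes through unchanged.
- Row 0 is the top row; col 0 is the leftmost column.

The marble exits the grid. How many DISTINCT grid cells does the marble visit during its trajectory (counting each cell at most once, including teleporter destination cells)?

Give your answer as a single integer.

Step 1: enter (6,6), '.' pass, move up to (5,6)
Step 2: enter (5,6), '.' pass, move up to (4,6)
Step 3: enter (4,6), '.' pass, move up to (3,6)
Step 4: enter (3,6), '.' pass, move up to (2,6)
Step 5: enter (2,6), '.' pass, move up to (1,6)
Step 6: enter (1,6), '.' pass, move up to (0,6)
Step 7: enter (0,6), '.' pass, move up to (-1,6)
Step 8: at (-1,6) — EXIT via top edge, pos 6
Distinct cells visited: 7 (path length 7)

Answer: 7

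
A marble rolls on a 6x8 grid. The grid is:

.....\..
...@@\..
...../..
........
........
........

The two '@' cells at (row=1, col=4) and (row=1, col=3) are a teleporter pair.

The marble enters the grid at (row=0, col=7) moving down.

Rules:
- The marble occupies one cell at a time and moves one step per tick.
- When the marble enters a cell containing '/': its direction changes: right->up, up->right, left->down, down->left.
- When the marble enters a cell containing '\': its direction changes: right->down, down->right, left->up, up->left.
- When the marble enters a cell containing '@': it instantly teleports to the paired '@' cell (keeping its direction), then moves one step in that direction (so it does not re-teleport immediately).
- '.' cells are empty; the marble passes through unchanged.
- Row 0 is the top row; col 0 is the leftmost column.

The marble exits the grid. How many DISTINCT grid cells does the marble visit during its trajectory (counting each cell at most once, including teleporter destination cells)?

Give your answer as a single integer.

Step 1: enter (0,7), '.' pass, move down to (1,7)
Step 2: enter (1,7), '.' pass, move down to (2,7)
Step 3: enter (2,7), '.' pass, move down to (3,7)
Step 4: enter (3,7), '.' pass, move down to (4,7)
Step 5: enter (4,7), '.' pass, move down to (5,7)
Step 6: enter (5,7), '.' pass, move down to (6,7)
Step 7: at (6,7) — EXIT via bottom edge, pos 7
Distinct cells visited: 6 (path length 6)

Answer: 6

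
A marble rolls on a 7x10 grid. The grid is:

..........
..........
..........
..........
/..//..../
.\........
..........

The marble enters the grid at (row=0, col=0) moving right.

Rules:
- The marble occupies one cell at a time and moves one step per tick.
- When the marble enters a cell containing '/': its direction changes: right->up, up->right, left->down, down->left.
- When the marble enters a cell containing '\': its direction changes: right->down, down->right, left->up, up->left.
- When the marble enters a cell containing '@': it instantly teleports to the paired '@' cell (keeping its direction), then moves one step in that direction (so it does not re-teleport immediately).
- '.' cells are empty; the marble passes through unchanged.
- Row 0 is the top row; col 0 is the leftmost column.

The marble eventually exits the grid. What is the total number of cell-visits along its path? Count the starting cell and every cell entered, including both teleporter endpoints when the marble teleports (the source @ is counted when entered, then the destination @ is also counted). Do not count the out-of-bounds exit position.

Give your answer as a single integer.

Answer: 10

Derivation:
Step 1: enter (0,0), '.' pass, move right to (0,1)
Step 2: enter (0,1), '.' pass, move right to (0,2)
Step 3: enter (0,2), '.' pass, move right to (0,3)
Step 4: enter (0,3), '.' pass, move right to (0,4)
Step 5: enter (0,4), '.' pass, move right to (0,5)
Step 6: enter (0,5), '.' pass, move right to (0,6)
Step 7: enter (0,6), '.' pass, move right to (0,7)
Step 8: enter (0,7), '.' pass, move right to (0,8)
Step 9: enter (0,8), '.' pass, move right to (0,9)
Step 10: enter (0,9), '.' pass, move right to (0,10)
Step 11: at (0,10) — EXIT via right edge, pos 0
Path length (cell visits): 10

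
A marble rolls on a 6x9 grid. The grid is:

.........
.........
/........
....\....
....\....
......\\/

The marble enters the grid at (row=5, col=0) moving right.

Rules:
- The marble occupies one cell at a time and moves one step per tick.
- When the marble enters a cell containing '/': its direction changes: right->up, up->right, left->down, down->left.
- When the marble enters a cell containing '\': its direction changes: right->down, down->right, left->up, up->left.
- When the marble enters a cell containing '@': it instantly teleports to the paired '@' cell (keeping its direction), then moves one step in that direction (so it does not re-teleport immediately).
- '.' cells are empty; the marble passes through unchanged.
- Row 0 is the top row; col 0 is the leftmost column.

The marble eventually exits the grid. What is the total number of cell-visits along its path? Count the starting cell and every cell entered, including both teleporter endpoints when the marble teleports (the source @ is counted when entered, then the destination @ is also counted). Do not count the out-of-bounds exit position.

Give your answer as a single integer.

Answer: 7

Derivation:
Step 1: enter (5,0), '.' pass, move right to (5,1)
Step 2: enter (5,1), '.' pass, move right to (5,2)
Step 3: enter (5,2), '.' pass, move right to (5,3)
Step 4: enter (5,3), '.' pass, move right to (5,4)
Step 5: enter (5,4), '.' pass, move right to (5,5)
Step 6: enter (5,5), '.' pass, move right to (5,6)
Step 7: enter (5,6), '\' deflects right->down, move down to (6,6)
Step 8: at (6,6) — EXIT via bottom edge, pos 6
Path length (cell visits): 7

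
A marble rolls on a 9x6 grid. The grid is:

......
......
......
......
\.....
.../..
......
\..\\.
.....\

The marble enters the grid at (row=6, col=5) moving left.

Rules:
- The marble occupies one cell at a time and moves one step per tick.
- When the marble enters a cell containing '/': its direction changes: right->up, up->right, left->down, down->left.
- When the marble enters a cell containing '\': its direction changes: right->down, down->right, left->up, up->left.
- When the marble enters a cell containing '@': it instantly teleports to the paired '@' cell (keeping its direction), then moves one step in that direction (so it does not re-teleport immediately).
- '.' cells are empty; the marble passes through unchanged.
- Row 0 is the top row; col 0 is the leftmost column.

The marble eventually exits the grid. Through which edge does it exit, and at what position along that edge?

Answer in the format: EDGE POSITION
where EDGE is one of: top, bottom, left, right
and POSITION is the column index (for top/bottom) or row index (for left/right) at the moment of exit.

Answer: left 6

Derivation:
Step 1: enter (6,5), '.' pass, move left to (6,4)
Step 2: enter (6,4), '.' pass, move left to (6,3)
Step 3: enter (6,3), '.' pass, move left to (6,2)
Step 4: enter (6,2), '.' pass, move left to (6,1)
Step 5: enter (6,1), '.' pass, move left to (6,0)
Step 6: enter (6,0), '.' pass, move left to (6,-1)
Step 7: at (6,-1) — EXIT via left edge, pos 6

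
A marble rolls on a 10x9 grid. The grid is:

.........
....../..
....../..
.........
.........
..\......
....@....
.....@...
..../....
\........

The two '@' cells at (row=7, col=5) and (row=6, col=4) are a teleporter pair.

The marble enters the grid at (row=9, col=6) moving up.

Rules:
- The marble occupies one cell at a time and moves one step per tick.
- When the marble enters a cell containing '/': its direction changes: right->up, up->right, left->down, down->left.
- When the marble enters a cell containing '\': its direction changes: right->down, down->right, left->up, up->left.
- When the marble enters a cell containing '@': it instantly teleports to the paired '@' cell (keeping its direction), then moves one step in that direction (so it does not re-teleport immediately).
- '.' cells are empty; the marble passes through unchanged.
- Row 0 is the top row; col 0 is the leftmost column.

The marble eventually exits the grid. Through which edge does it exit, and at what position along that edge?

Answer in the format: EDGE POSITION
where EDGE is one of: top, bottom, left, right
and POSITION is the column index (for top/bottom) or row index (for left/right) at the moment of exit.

Step 1: enter (9,6), '.' pass, move up to (8,6)
Step 2: enter (8,6), '.' pass, move up to (7,6)
Step 3: enter (7,6), '.' pass, move up to (6,6)
Step 4: enter (6,6), '.' pass, move up to (5,6)
Step 5: enter (5,6), '.' pass, move up to (4,6)
Step 6: enter (4,6), '.' pass, move up to (3,6)
Step 7: enter (3,6), '.' pass, move up to (2,6)
Step 8: enter (2,6), '/' deflects up->right, move right to (2,7)
Step 9: enter (2,7), '.' pass, move right to (2,8)
Step 10: enter (2,8), '.' pass, move right to (2,9)
Step 11: at (2,9) — EXIT via right edge, pos 2

Answer: right 2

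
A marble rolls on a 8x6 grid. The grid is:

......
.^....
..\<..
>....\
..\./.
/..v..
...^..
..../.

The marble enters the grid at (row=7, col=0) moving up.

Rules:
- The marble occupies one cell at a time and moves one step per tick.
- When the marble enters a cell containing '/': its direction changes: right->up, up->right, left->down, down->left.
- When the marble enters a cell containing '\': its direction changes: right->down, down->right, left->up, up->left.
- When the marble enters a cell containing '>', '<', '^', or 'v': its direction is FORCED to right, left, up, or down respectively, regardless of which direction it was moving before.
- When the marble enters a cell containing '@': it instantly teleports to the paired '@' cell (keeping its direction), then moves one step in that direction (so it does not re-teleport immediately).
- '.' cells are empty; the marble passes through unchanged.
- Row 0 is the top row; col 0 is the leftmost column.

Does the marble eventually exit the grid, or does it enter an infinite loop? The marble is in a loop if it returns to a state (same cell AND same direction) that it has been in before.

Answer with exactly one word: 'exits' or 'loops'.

Step 1: enter (7,0), '.' pass, move up to (6,0)
Step 2: enter (6,0), '.' pass, move up to (5,0)
Step 3: enter (5,0), '/' deflects up->right, move right to (5,1)
Step 4: enter (5,1), '.' pass, move right to (5,2)
Step 5: enter (5,2), '.' pass, move right to (5,3)
Step 6: enter (5,3), 'v' forces right->down, move down to (6,3)
Step 7: enter (6,3), '^' forces down->up, move up to (5,3)
Step 8: enter (5,3), 'v' forces up->down, move down to (6,3)
Step 9: at (6,3) dir=down — LOOP DETECTED (seen before)

Answer: loops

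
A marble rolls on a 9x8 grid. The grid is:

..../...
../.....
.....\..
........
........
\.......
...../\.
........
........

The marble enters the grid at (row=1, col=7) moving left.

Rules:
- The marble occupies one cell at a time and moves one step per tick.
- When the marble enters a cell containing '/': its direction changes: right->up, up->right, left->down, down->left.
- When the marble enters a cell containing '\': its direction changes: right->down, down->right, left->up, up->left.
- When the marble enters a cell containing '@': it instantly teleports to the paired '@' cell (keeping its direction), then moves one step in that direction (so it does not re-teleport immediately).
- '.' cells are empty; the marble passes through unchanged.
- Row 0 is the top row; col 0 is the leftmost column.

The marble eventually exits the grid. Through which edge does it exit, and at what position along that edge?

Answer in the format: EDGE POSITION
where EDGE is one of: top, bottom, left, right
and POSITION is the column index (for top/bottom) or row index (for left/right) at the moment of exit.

Step 1: enter (1,7), '.' pass, move left to (1,6)
Step 2: enter (1,6), '.' pass, move left to (1,5)
Step 3: enter (1,5), '.' pass, move left to (1,4)
Step 4: enter (1,4), '.' pass, move left to (1,3)
Step 5: enter (1,3), '.' pass, move left to (1,2)
Step 6: enter (1,2), '/' deflects left->down, move down to (2,2)
Step 7: enter (2,2), '.' pass, move down to (3,2)
Step 8: enter (3,2), '.' pass, move down to (4,2)
Step 9: enter (4,2), '.' pass, move down to (5,2)
Step 10: enter (5,2), '.' pass, move down to (6,2)
Step 11: enter (6,2), '.' pass, move down to (7,2)
Step 12: enter (7,2), '.' pass, move down to (8,2)
Step 13: enter (8,2), '.' pass, move down to (9,2)
Step 14: at (9,2) — EXIT via bottom edge, pos 2

Answer: bottom 2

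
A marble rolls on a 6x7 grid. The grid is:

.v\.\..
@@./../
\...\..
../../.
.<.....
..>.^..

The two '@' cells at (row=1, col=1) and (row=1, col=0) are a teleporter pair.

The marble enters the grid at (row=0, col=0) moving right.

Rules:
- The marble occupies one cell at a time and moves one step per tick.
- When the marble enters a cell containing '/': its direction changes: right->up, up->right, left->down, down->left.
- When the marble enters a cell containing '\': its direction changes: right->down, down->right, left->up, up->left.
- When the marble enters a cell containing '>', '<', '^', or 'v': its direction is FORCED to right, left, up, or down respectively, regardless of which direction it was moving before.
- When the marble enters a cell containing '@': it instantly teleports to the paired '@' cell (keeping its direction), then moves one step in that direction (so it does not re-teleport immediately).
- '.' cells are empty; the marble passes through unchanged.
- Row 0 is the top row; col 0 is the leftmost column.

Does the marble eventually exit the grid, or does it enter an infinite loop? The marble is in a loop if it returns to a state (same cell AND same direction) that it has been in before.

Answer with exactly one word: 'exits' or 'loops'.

Answer: loops

Derivation:
Step 1: enter (0,0), '.' pass, move right to (0,1)
Step 2: enter (0,1), 'v' forces right->down, move down to (1,1)
Step 3: enter (1,1), '@' teleport (1,1)->(1,0), also enter (1,0), move down to (2,0)
Step 4: enter (2,0), '\' deflects down->right, move right to (2,1)
Step 5: enter (2,1), '.' pass, move right to (2,2)
Step 6: enter (2,2), '.' pass, move right to (2,3)
Step 7: enter (2,3), '.' pass, move right to (2,4)
Step 8: enter (2,4), '\' deflects right->down, move down to (3,4)
Step 9: enter (3,4), '.' pass, move down to (4,4)
Step 10: enter (4,4), '.' pass, move down to (5,4)
Step 11: enter (5,4), '^' forces down->up, move up to (4,4)
Step 12: enter (4,4), '.' pass, move up to (3,4)
Step 13: enter (3,4), '.' pass, move up to (2,4)
Step 14: enter (2,4), '\' deflects up->left, move left to (2,3)
Step 15: enter (2,3), '.' pass, move left to (2,2)
Step 16: enter (2,2), '.' pass, move left to (2,1)
Step 17: enter (2,1), '.' pass, move left to (2,0)
Step 18: enter (2,0), '\' deflects left->up, move up to (1,0)
Step 19: enter (1,0), '@' teleport (1,0)->(1,1), also enter (1,1), move up to (0,1)
Step 20: enter (0,1), 'v' forces up->down, move down to (1,1)
Step 21: at (1,1) dir=down — LOOP DETECTED (seen before)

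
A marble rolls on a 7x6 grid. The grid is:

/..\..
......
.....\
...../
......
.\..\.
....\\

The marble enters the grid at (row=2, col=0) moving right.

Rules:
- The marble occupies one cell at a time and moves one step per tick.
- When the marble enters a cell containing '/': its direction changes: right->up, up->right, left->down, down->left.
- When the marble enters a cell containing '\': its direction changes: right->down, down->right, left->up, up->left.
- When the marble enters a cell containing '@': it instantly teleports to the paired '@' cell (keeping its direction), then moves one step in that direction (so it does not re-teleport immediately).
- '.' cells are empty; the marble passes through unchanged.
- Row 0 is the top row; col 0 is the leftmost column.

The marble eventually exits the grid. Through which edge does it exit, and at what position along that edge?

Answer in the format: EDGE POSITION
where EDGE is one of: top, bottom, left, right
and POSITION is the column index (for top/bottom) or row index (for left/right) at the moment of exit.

Answer: left 3

Derivation:
Step 1: enter (2,0), '.' pass, move right to (2,1)
Step 2: enter (2,1), '.' pass, move right to (2,2)
Step 3: enter (2,2), '.' pass, move right to (2,3)
Step 4: enter (2,3), '.' pass, move right to (2,4)
Step 5: enter (2,4), '.' pass, move right to (2,5)
Step 6: enter (2,5), '\' deflects right->down, move down to (3,5)
Step 7: enter (3,5), '/' deflects down->left, move left to (3,4)
Step 8: enter (3,4), '.' pass, move left to (3,3)
Step 9: enter (3,3), '.' pass, move left to (3,2)
Step 10: enter (3,2), '.' pass, move left to (3,1)
Step 11: enter (3,1), '.' pass, move left to (3,0)
Step 12: enter (3,0), '.' pass, move left to (3,-1)
Step 13: at (3,-1) — EXIT via left edge, pos 3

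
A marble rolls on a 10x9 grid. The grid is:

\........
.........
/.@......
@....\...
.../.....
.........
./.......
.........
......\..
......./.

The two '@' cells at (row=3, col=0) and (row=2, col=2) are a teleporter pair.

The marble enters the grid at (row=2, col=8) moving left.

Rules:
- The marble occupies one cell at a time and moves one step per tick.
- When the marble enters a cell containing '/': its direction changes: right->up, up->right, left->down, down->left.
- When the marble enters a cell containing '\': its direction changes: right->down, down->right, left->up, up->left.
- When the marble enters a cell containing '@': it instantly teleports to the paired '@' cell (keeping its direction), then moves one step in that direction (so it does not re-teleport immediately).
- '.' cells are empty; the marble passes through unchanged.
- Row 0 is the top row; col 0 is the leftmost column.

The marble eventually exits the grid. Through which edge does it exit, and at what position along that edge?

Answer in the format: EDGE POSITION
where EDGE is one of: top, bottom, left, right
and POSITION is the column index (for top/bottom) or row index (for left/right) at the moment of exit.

Answer: left 3

Derivation:
Step 1: enter (2,8), '.' pass, move left to (2,7)
Step 2: enter (2,7), '.' pass, move left to (2,6)
Step 3: enter (2,6), '.' pass, move left to (2,5)
Step 4: enter (2,5), '.' pass, move left to (2,4)
Step 5: enter (2,4), '.' pass, move left to (2,3)
Step 6: enter (2,3), '.' pass, move left to (2,2)
Step 7: enter (2,2), '@' teleport (2,2)->(3,0), also enter (3,0), move left to (3,-1)
Step 8: at (3,-1) — EXIT via left edge, pos 3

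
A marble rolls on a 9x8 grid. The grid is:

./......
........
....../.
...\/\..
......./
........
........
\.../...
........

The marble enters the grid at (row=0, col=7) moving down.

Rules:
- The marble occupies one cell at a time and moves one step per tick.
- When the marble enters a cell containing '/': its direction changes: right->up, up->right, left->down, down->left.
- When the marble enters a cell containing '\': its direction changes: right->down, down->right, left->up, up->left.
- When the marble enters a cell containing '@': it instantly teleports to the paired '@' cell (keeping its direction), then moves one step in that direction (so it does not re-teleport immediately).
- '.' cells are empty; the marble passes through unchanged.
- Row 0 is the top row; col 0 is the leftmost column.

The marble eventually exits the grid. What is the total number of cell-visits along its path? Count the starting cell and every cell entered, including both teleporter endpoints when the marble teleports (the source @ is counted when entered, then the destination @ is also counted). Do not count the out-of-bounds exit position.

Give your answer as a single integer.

Step 1: enter (0,7), '.' pass, move down to (1,7)
Step 2: enter (1,7), '.' pass, move down to (2,7)
Step 3: enter (2,7), '.' pass, move down to (3,7)
Step 4: enter (3,7), '.' pass, move down to (4,7)
Step 5: enter (4,7), '/' deflects down->left, move left to (4,6)
Step 6: enter (4,6), '.' pass, move left to (4,5)
Step 7: enter (4,5), '.' pass, move left to (4,4)
Step 8: enter (4,4), '.' pass, move left to (4,3)
Step 9: enter (4,3), '.' pass, move left to (4,2)
Step 10: enter (4,2), '.' pass, move left to (4,1)
Step 11: enter (4,1), '.' pass, move left to (4,0)
Step 12: enter (4,0), '.' pass, move left to (4,-1)
Step 13: at (4,-1) — EXIT via left edge, pos 4
Path length (cell visits): 12

Answer: 12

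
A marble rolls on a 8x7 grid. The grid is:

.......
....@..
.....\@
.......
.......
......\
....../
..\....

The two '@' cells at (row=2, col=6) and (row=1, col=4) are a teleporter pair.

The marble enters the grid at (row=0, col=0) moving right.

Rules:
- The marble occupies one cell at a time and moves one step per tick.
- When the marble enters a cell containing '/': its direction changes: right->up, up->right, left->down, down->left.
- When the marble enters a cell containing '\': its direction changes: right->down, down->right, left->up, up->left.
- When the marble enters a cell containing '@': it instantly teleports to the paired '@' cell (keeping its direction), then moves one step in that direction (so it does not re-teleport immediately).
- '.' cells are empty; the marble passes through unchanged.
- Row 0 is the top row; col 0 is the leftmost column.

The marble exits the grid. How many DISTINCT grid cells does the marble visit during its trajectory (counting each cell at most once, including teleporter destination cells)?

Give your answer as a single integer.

Step 1: enter (0,0), '.' pass, move right to (0,1)
Step 2: enter (0,1), '.' pass, move right to (0,2)
Step 3: enter (0,2), '.' pass, move right to (0,3)
Step 4: enter (0,3), '.' pass, move right to (0,4)
Step 5: enter (0,4), '.' pass, move right to (0,5)
Step 6: enter (0,5), '.' pass, move right to (0,6)
Step 7: enter (0,6), '.' pass, move right to (0,7)
Step 8: at (0,7) — EXIT via right edge, pos 0
Distinct cells visited: 7 (path length 7)

Answer: 7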